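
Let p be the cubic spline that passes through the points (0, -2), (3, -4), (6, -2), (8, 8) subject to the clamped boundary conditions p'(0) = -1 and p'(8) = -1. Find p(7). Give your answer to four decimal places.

4.6053

With σ_i denoting the second derivative at x_i, h_i = 3, 3, 2, and Δ_i = (y_(i+1) − y_i)/h_i = -2/3, 2/3, 5:
  3·σ_0 + 12·σ_1 + 3·σ_2 = 6(Δ_1 - Δ_0) = 8
  3·σ_1 + 10·σ_2 + 2·σ_3 = 6(Δ_2 - Δ_1) = 26
Clamped end conditions give two more equations: 2h_0·σ_0 + h_0·σ_1 = 6(Δ_0 - p'(0)) = 2 and h_2·σ_2 + 2h_2·σ_3 = 6(p'(8) - Δ_2) = -36.
Hence σ_0 = 14/19, σ_1 = -46/57, σ_2 = 98/19, σ_3 = -220/19.
On [6, 8], p(t) = -2 + 103/19·(t - 6) + 49/19·(t - 6)² - 53/38·(t - 6)³.
With (t - 6) = 1: p(7) = 175/38.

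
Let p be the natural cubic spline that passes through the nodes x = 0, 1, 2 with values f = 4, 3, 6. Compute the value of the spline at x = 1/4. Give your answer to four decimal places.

Put M_i = p'' at the i-th knot. Here h = (1, 1) and Δ = (-1, 3), so the interior equations h_(i-1)·M_(i-1) + 2(h_(i-1)+h_i)·M_i + h_i·M_(i+1) = 6(Δ_i − Δ_(i-1)) read
  1·M_0 + 4·M_1 + 1·M_2 = 6(Δ_1 - Δ_0) = 24
Natural end conditions: M_0 = M_2 = 0.
Hence M_0 = 0, M_1 = 6, M_2 = 0.
On [0, 1], p(x) = 4 - 2·x + 0·x² + 1·x³.
With x = 1/4: p(1/4) = 225/64.

3.5156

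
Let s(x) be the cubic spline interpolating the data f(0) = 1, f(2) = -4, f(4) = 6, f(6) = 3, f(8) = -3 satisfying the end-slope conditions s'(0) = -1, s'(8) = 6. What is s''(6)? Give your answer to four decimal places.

Let M_i = s''(x_i). Step sizes h_i = 2, 2, 2, 2; slopes of the chords Δ_i = (y_(i+1) - y_i)/h_i = -5/2, 5, -3/2, -3.
  2·M_0 + 8·M_1 + 2·M_2 = 6(Δ_1 - Δ_0) = 45
  2·M_1 + 8·M_2 + 2·M_3 = 6(Δ_2 - Δ_1) = -39
  2·M_2 + 8·M_3 + 2·M_4 = 6(Δ_3 - Δ_2) = -9
Clamped end conditions give two more equations: 2h_0·M_0 + h_0·M_1 = 6(Δ_0 - s'(0)) = -9 and h_3·M_3 + 2h_3·M_4 = 6(s'(8) - Δ_3) = 54.
Hence M_0 = -187/28, M_1 = 62/7, M_2 = -25/4, M_3 = -47/14, M_4 = 425/28.

-3.3571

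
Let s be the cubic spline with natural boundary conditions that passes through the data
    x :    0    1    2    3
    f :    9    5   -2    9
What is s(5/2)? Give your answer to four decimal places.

1.6250

Write σ_i for s''(x_i). With h_i = 1, 1, 1 and divided differences Δ_i = -4, -7, 11, the continuity of s' gives the tridiagonal system
  1·σ_0 + 4·σ_1 + 1·σ_2 = 6(Δ_1 - Δ_0) = -18
  1·σ_1 + 4·σ_2 + 1·σ_3 = 6(Δ_2 - Δ_1) = 108
Natural end conditions: σ_0 = σ_3 = 0.
Forward elimination and back-substitution give σ_0 = 0, σ_1 = -12, σ_2 = 30, σ_3 = 0.
On [2, 3], s(x) = -2 + 1·(x - 2) + 15·(x - 2)² - 5·(x - 2)³.
With (x - 2) = 1/2: s(5/2) = 13/8.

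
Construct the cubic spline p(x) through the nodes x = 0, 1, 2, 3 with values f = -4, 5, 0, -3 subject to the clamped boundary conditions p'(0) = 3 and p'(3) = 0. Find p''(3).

4

Let m_i = p''(x_i). Step sizes h_i = 1, 1, 1; slopes of the chords Δ_i = (y_(i+1) - y_i)/h_i = 9, -5, -3.
  1·m_0 + 4·m_1 + 1·m_2 = 6(Δ_1 - Δ_0) = -84
  1·m_1 + 4·m_2 + 1·m_3 = 6(Δ_2 - Δ_1) = 12
Clamped end conditions give two more equations: 2h_0·m_0 + h_0·m_1 = 6(Δ_0 - p'(0)) = 36 and h_2·m_2 + 2h_2·m_3 = 6(p'(3) - Δ_2) = 18.
Hence m_0 = 34, m_1 = -32, m_2 = 10, m_3 = 4.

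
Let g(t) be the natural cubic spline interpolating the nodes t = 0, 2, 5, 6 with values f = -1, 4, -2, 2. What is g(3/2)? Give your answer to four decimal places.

Let M_i = g''(x_i). Step sizes h_i = 2, 3, 1; slopes of the chords Δ_i = (y_(i+1) - y_i)/h_i = 5/2, -2, 4.
  2·M_0 + 10·M_1 + 3·M_2 = 6(Δ_1 - Δ_0) = -27
  3·M_1 + 8·M_2 + 1·M_3 = 6(Δ_2 - Δ_1) = 36
Natural end conditions: M_0 = M_3 = 0.
Hence M_0 = 0, M_1 = -324/71, M_2 = 441/71, M_3 = 0.
On [0, 2], g(t) = -1 + 571/142·t + 0·t² - 27/71·t³.
With t = 3/2: g(3/2) = 2129/568.

3.7482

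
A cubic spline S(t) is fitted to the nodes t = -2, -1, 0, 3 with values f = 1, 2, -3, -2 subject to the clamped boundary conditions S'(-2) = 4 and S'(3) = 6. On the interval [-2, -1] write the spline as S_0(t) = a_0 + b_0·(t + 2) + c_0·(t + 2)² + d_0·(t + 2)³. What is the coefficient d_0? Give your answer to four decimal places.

With M_i denoting the second derivative at x_i, h_i = 1, 1, 3, and Δ_i = (y_(i+1) − y_i)/h_i = 1, -5, 1/3:
  1·M_0 + 4·M_1 + 1·M_2 = 6(Δ_1 - Δ_0) = -36
  1·M_1 + 8·M_2 + 3·M_3 = 6(Δ_2 - Δ_1) = 32
Clamped end conditions give two more equations: 2h_0·M_0 + h_0·M_1 = 6(Δ_0 - S'(-2)) = -18 and h_2·M_2 + 2h_2·M_3 = 6(S'(3) - Δ_2) = 34.
Hence M_0 = -134/29, M_1 = -254/29, M_2 = 106/29, M_3 = 334/87.
On [-2, -1], with S_0(t) = a_0 + b_0·(t + 2) + c_0·(t + 2)² + d_0·(t + 2)³: c_0 = M_0/2 = -67/29, d_0 = (M_1 - M_0)/(6h_0) = -20/29, b_0 = Δ_0 - h_0(2M_0 + M_1)/6 = 4.

-0.6897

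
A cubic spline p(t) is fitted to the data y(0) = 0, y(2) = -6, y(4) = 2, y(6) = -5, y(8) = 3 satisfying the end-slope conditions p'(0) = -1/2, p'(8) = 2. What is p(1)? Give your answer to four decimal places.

With M_i denoting the second derivative at x_i, h_i = 2, 2, 2, 2, and Δ_i = (y_(i+1) − y_i)/h_i = -3, 4, -7/2, 4:
  2·M_0 + 8·M_1 + 2·M_2 = 6(Δ_1 - Δ_0) = 42
  2·M_1 + 8·M_2 + 2·M_3 = 6(Δ_2 - Δ_1) = -45
  2·M_2 + 8·M_3 + 2·M_4 = 6(Δ_3 - Δ_2) = 45
Clamped end conditions give two more equations: 2h_0·M_0 + h_0·M_1 = 6(Δ_0 - p'(0)) = -15 and h_3·M_3 + 2h_3·M_4 = 6(p'(8) - Δ_3) = -12.
Hence M_0 = -247/28, M_1 = 71/7, M_2 = -43/4, M_3 = 145/14, M_4 = -229/28.
On [0, 2], p(t) = 0 - 1/2·t - 247/56·t² + 177/112·t³.
With t = 1: p(1) = -373/112.

-3.3304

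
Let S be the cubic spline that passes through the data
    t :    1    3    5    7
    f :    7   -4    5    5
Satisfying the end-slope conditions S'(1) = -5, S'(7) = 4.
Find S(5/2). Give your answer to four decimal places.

Let σ_i = S''(x_i). Step sizes h_i = 2, 2, 2; slopes of the chords Δ_i = (y_(i+1) - y_i)/h_i = -11/2, 9/2, 0.
  2·σ_0 + 8·σ_1 + 2·σ_2 = 6(Δ_1 - Δ_0) = 60
  2·σ_1 + 8·σ_2 + 2·σ_3 = 6(Δ_2 - Δ_1) = -27
Clamped end conditions give two more equations: 2h_0·σ_0 + h_0·σ_1 = 6(Δ_0 - S'(1)) = -3 and h_2·σ_2 + 2h_2·σ_3 = 6(S'(7) - Δ_2) = 24.
Solving the tridiagonal system: σ_0 = -32/5, σ_1 = 113/10, σ_2 = -44/5, σ_3 = 52/5.
On [1, 3], S(t) = 7 - 5·(t - 1) - 16/5·(t - 1)² + 59/40·(t - 1)³.
With (t - 1) = 3/2: S(5/2) = -871/320.

-2.7219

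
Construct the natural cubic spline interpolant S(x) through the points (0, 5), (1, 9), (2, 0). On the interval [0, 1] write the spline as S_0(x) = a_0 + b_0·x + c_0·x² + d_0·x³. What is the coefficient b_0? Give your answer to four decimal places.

Let σ_i = S''(x_i). Step sizes h_i = 1, 1; slopes of the chords Δ_i = (y_(i+1) - y_i)/h_i = 4, -9.
  1·σ_0 + 4·σ_1 + 1·σ_2 = 6(Δ_1 - Δ_0) = -78
Natural end conditions: σ_0 = σ_2 = 0.
Hence σ_0 = 0, σ_1 = -39/2, σ_2 = 0.
On [0, 1], with S_0(x) = a_0 + b_0·x + c_0·x² + d_0·x³: c_0 = σ_0/2 = 0, d_0 = (σ_1 - σ_0)/(6h_0) = -13/4, b_0 = Δ_0 - h_0(2σ_0 + σ_1)/6 = 29/4.

7.2500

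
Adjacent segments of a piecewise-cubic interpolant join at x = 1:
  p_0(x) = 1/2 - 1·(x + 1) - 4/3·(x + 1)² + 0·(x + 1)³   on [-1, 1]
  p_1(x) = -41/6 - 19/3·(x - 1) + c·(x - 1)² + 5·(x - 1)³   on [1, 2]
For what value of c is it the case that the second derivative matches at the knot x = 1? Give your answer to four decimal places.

p_0''(x) = -8/3 + 0·(x + 1), so p_0''(1) = -8/3. On the right, p_1''(1) = 2c, so c = -4/3.

-1.3333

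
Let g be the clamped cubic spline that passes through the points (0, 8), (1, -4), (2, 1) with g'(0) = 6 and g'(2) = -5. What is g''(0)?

Let m_i = g''(x_i). Step sizes h_i = 1, 1; slopes of the chords Δ_i = (y_(i+1) - y_i)/h_i = -12, 5.
  1·m_0 + 4·m_1 + 1·m_2 = 6(Δ_1 - Δ_0) = 102
Clamped end conditions give two more equations: 2h_0·m_0 + h_0·m_1 = 6(Δ_0 - g'(0)) = -108 and h_1·m_1 + 2h_1·m_2 = 6(g'(2) - Δ_1) = -60.
Hence m_0 = -85, m_1 = 62, m_2 = -61.

-85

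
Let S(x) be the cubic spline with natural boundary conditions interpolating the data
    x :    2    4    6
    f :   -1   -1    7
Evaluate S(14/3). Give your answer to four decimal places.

0.9259

Write M_i for S''(x_i). With h_i = 2, 2 and divided differences Δ_i = 0, 4, the continuity of S' gives the tridiagonal system
  2·M_0 + 8·M_1 + 2·M_2 = 6(Δ_1 - Δ_0) = 24
Natural end conditions: M_0 = M_2 = 0.
Hence M_0 = 0, M_1 = 3, M_2 = 0.
On [4, 6], S(x) = -1 + 2·(x - 4) + 3/2·(x - 4)² - 1/4·(x - 4)³.
With (x - 4) = 2/3: S(14/3) = 25/27.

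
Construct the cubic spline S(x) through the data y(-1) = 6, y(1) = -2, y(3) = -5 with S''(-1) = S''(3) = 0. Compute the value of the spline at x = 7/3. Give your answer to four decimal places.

Put M_i = S'' at the i-th knot. Here h = (2, 2) and Δ = (-4, -3/2), so the interior equations h_(i-1)·M_(i-1) + 2(h_(i-1)+h_i)·M_i + h_i·M_(i+1) = 6(Δ_i − Δ_(i-1)) read
  2·M_0 + 8·M_1 + 2·M_2 = 6(Δ_1 - Δ_0) = 15
Natural end conditions: M_0 = M_2 = 0.
Hence M_0 = 0, M_1 = 15/8, M_2 = 0.
On [1, 3], S(x) = -2 - 11/4·(x - 1) + 15/16·(x - 1)² - 5/32·(x - 1)³.
With (x - 1) = 4/3: S(7/3) = -118/27.

-4.3704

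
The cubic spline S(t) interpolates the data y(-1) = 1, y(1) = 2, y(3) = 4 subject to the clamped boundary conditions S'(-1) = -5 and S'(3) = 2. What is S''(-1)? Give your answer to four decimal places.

9.6250

With σ_i denoting the second derivative at x_i, h_i = 2, 2, and Δ_i = (y_(i+1) − y_i)/h_i = 1/2, 1:
  2·σ_0 + 8·σ_1 + 2·σ_2 = 6(Δ_1 - Δ_0) = 3
Clamped end conditions give two more equations: 2h_0·σ_0 + h_0·σ_1 = 6(Δ_0 - S'(-1)) = 33 and h_1·σ_1 + 2h_1·σ_2 = 6(S'(3) - Δ_1) = 6.
Forward elimination and back-substitution give σ_0 = 77/8, σ_1 = -11/4, σ_2 = 23/8.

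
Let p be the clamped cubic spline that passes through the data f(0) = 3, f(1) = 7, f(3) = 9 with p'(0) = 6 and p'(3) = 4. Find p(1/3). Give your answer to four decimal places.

Let M_i = p''(x_i). Step sizes h_i = 1, 2; slopes of the chords Δ_i = (y_(i+1) - y_i)/h_i = 4, 1.
  1·M_0 + 6·M_1 + 2·M_2 = 6(Δ_1 - Δ_0) = -18
Clamped end conditions give two more equations: 2h_0·M_0 + h_0·M_1 = 6(Δ_0 - p'(0)) = -12 and h_1·M_1 + 2h_1·M_2 = 6(p'(3) - Δ_1) = 18.
Forward elimination and back-substitution give M_0 = -11/3, M_1 = -14/3, M_2 = 41/6.
On [0, 1], p(x) = 3 + 6·x - 11/6·x² - 1/6·x³.
With x = 1/3: p(1/3) = 388/81.

4.7901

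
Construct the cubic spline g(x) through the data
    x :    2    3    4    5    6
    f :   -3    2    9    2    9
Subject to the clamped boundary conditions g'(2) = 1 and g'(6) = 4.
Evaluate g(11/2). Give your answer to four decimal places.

4.9442

Let m_i = g''(x_i). Step sizes h_i = 1, 1, 1, 1; slopes of the chords Δ_i = (y_(i+1) - y_i)/h_i = 5, 7, -7, 7.
  1·m_0 + 4·m_1 + 1·m_2 = 6(Δ_1 - Δ_0) = 12
  1·m_1 + 4·m_2 + 1·m_3 = 6(Δ_2 - Δ_1) = -84
  1·m_2 + 4·m_3 + 1·m_4 = 6(Δ_3 - Δ_2) = 84
Clamped end conditions give two more equations: 2h_0·m_0 + h_0·m_1 = 6(Δ_0 - g'(2)) = 24 and h_3·m_3 + 2h_3·m_4 = 6(g'(6) - Δ_3) = -18.
Solving the tridiagonal system: m_0 = 207/28, m_1 = 129/14, m_2 = -129/4, m_3 = 501/14, m_4 = -753/28.
On [5, 6], g(x) = 2 - 25/56·(x - 5) + 501/28·(x - 5)² - 585/56·(x - 5)³.
With (x - 5) = 1/2: g(11/2) = 2215/448.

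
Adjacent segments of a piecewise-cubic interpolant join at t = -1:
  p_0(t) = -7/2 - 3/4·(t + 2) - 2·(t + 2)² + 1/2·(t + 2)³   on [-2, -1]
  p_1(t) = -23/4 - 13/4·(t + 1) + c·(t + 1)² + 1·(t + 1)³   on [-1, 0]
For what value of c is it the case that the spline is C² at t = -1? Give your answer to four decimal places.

p_0''(t) = -4 + 3·(t + 2), so p_0''(-1) = -1. On the right, p_1''(-1) = 2c, so c = -1/2.

-0.5000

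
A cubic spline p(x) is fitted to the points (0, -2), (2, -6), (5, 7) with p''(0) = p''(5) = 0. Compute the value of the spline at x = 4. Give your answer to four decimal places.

Put m_i = p'' at the i-th knot. Here h = (2, 3) and Δ = (-2, 13/3), so the interior equations h_(i-1)·m_(i-1) + 2(h_(i-1)+h_i)·m_i + h_i·m_(i+1) = 6(Δ_i − Δ_(i-1)) read
  2·m_0 + 10·m_1 + 3·m_2 = 6(Δ_1 - Δ_0) = 38
Natural end conditions: m_0 = m_2 = 0.
Solving: m_0 = 0, m_1 = 19/5, m_2 = 0.
On [2, 5], p(x) = -6 + 8/15·(x - 2) + 19/10·(x - 2)² - 19/90·(x - 2)³.
With (x - 2) = 2: p(4) = 44/45.

0.9778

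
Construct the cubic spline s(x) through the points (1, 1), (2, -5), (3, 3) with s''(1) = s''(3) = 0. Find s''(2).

21

With M_i denoting the second derivative at x_i, h_i = 1, 1, and Δ_i = (y_(i+1) − y_i)/h_i = -6, 8:
  1·M_0 + 4·M_1 + 1·M_2 = 6(Δ_1 - Δ_0) = 84
Natural end conditions: M_0 = M_2 = 0.
Forward elimination and back-substitution give M_0 = 0, M_1 = 21, M_2 = 0.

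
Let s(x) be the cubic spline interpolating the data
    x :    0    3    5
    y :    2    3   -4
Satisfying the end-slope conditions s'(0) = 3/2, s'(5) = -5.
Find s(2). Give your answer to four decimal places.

Write M_i for s''(x_i). With h_i = 3, 2 and divided differences Δ_i = 1/3, -7/2, the continuity of s' gives the tridiagonal system
  3·M_0 + 10·M_1 + 2·M_2 = 6(Δ_1 - Δ_0) = -23
Clamped end conditions give two more equations: 2h_0·M_0 + h_0·M_1 = 6(Δ_0 - s'(0)) = -7 and h_1·M_1 + 2h_1·M_2 = 6(s'(5) - Δ_1) = -9.
Hence M_0 = -1/6, M_1 = -2, M_2 = -5/4.
On [0, 3], s(x) = 2 + 3/2·x - 1/12·x² - 11/108·x³.
With x = 2: s(2) = 104/27.

3.8519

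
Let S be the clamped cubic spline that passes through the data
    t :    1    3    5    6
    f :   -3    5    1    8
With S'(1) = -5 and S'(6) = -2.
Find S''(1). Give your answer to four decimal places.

Put M_i = S'' at the i-th knot. Here h = (2, 2, 1) and Δ = (4, -2, 7), so the interior equations h_(i-1)·M_(i-1) + 2(h_(i-1)+h_i)·M_i + h_i·M_(i+1) = 6(Δ_i − Δ_(i-1)) read
  2·M_0 + 8·M_1 + 2·M_2 = 6(Δ_1 - Δ_0) = -36
  2·M_1 + 6·M_2 + 1·M_3 = 6(Δ_2 - Δ_1) = 54
Clamped end conditions give two more equations: 2h_0·M_0 + h_0·M_1 = 6(Δ_0 - S'(1)) = 54 and h_2·M_2 + 2h_2·M_3 = 6(S'(6) - Δ_2) = -54.
Solving: M_0 = 480/23, M_1 = -339/23, M_2 = 462/23, M_3 = -852/23.

20.8696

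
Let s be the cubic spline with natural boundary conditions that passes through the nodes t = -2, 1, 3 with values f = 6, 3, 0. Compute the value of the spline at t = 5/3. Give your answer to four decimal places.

2.0741

Put σ_i = s'' at the i-th knot. Here h = (3, 2) and Δ = (-1, -3/2), so the interior equations h_(i-1)·σ_(i-1) + 2(h_(i-1)+h_i)·σ_i + h_i·σ_(i+1) = 6(Δ_i − Δ_(i-1)) read
  3·σ_0 + 10·σ_1 + 2·σ_2 = 6(Δ_1 - Δ_0) = -3
Natural end conditions: σ_0 = σ_2 = 0.
Solving: σ_0 = 0, σ_1 = -3/10, σ_2 = 0.
On [1, 3], s(t) = 3 - 13/10·(t - 1) - 3/20·(t - 1)² + 1/40·(t - 1)³.
With (t - 1) = 2/3: s(5/3) = 56/27.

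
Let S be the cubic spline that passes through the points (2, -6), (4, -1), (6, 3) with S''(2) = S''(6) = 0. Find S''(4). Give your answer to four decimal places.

-0.3750

Put M_i = S'' at the i-th knot. Here h = (2, 2) and Δ = (5/2, 2), so the interior equations h_(i-1)·M_(i-1) + 2(h_(i-1)+h_i)·M_i + h_i·M_(i+1) = 6(Δ_i − Δ_(i-1)) read
  2·M_0 + 8·M_1 + 2·M_2 = 6(Δ_1 - Δ_0) = -3
Natural end conditions: M_0 = M_2 = 0.
Hence M_0 = 0, M_1 = -3/8, M_2 = 0.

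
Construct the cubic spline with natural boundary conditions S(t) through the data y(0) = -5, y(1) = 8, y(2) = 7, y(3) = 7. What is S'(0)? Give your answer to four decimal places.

16.8000

With m_i denoting the second derivative at x_i, h_i = 1, 1, 1, and Δ_i = (y_(i+1) − y_i)/h_i = 13, -1, 0:
  1·m_0 + 4·m_1 + 1·m_2 = 6(Δ_1 - Δ_0) = -84
  1·m_1 + 4·m_2 + 1·m_3 = 6(Δ_2 - Δ_1) = 6
Natural end conditions: m_0 = m_3 = 0.
Solving: m_0 = 0, m_1 = -114/5, m_2 = 36/5, m_3 = 0.
On [0, 1], S'(t) = b_0 + 2c_0·t + 3d_0·t² with b_0 = Δ_0 - h_0(2m_0 + m_1)/6 = 84/5, c_0 = m_0/2 = 0, d_0 = (m_1 - m_0)/(6h_0) = -19/5. So S'(0) = 84/5.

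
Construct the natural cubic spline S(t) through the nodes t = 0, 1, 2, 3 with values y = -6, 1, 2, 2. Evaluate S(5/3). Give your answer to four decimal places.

2.0716

Put σ_i = S'' at the i-th knot. Here h = (1, 1, 1) and Δ = (7, 1, 0), so the interior equations h_(i-1)·σ_(i-1) + 2(h_(i-1)+h_i)·σ_i + h_i·σ_(i+1) = 6(Δ_i − Δ_(i-1)) read
  1·σ_0 + 4·σ_1 + 1·σ_2 = 6(Δ_1 - Δ_0) = -36
  1·σ_1 + 4·σ_2 + 1·σ_3 = 6(Δ_2 - Δ_1) = -6
Natural end conditions: σ_0 = σ_3 = 0.
Solving: σ_0 = 0, σ_1 = -46/5, σ_2 = 4/5, σ_3 = 0.
On [1, 2], S(t) = 1 + 59/15·(t - 1) - 23/5·(t - 1)² + 5/3·(t - 1)³.
With (t - 1) = 2/3: S(5/3) = 839/405.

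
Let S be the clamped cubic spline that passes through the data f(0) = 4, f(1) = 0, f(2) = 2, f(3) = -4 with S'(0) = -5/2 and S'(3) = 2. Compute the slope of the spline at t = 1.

Write M_i for S''(x_i). With h_i = 1, 1, 1 and divided differences Δ_i = -4, 2, -6, the continuity of S' gives the tridiagonal system
  1·M_0 + 4·M_1 + 1·M_2 = 6(Δ_1 - Δ_0) = 36
  1·M_1 + 4·M_2 + 1·M_3 = 6(Δ_2 - Δ_1) = -48
Clamped end conditions give two more equations: 2h_0·M_0 + h_0·M_1 = 6(Δ_0 - S'(0)) = -9 and h_2·M_2 + 2h_2·M_3 = 6(S'(3) - Δ_2) = 48.
Solving the tridiagonal system: M_0 = -14, M_1 = 19, M_2 = -26, M_3 = 37.
On [1, 2], S'(t) = b_1 + 2c_1·(t - 1) + 3d_1·(t - 1)² with b_1 = Δ_1 - h_1(2M_1 + M_2)/6 = 0, c_1 = M_1/2 = 19/2, d_1 = (M_2 - M_1)/(6h_1) = -15/2. So S'(1) = 0.

0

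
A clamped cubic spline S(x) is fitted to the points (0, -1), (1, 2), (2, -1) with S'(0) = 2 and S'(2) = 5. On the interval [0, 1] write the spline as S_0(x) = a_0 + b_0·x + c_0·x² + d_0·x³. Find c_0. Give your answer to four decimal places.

Put σ_i = S'' at the i-th knot. Here h = (1, 1) and Δ = (3, -3), so the interior equations h_(i-1)·σ_(i-1) + 2(h_(i-1)+h_i)·σ_i + h_i·σ_(i+1) = 6(Δ_i − Δ_(i-1)) read
  1·σ_0 + 4·σ_1 + 1·σ_2 = 6(Δ_1 - Δ_0) = -36
Clamped end conditions give two more equations: 2h_0·σ_0 + h_0·σ_1 = 6(Δ_0 - S'(0)) = 6 and h_1·σ_1 + 2h_1·σ_2 = 6(S'(2) - Δ_1) = 48.
Forward elimination and back-substitution give σ_0 = 27/2, σ_1 = -21, σ_2 = 69/2.
On [0, 1], with S_0(x) = a_0 + b_0·x + c_0·x² + d_0·x³: c_0 = σ_0/2 = 27/4, d_0 = (σ_1 - σ_0)/(6h_0) = -23/4, b_0 = Δ_0 - h_0(2σ_0 + σ_1)/6 = 2.

6.7500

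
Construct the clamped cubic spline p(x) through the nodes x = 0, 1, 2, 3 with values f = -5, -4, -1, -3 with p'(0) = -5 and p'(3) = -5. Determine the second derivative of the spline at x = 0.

Write M_i for p''(x_i). With h_i = 1, 1, 1 and divided differences Δ_i = 1, 3, -2, the continuity of p' gives the tridiagonal system
  1·M_0 + 4·M_1 + 1·M_2 = 6(Δ_1 - Δ_0) = 12
  1·M_1 + 4·M_2 + 1·M_3 = 6(Δ_2 - Δ_1) = -30
Clamped end conditions give two more equations: 2h_0·M_0 + h_0·M_1 = 6(Δ_0 - p'(0)) = 36 and h_2·M_2 + 2h_2·M_3 = 6(p'(3) - Δ_2) = -18.
Solving: M_0 = 18, M_1 = 0, M_2 = -6, M_3 = -6.

18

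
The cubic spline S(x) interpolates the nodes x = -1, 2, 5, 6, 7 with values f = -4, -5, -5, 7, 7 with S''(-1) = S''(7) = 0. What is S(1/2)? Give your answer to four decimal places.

Write M_i for S''(x_i). With h_i = 3, 3, 1, 1 and divided differences Δ_i = -1/3, 0, 12, 0, the continuity of S' gives the tridiagonal system
  3·M_0 + 12·M_1 + 3·M_2 = 6(Δ_1 - Δ_0) = 2
  3·M_1 + 8·M_2 + 1·M_3 = 6(Δ_2 - Δ_1) = 72
  1·M_2 + 4·M_3 + 1·M_4 = 6(Δ_3 - Δ_2) = -72
Natural end conditions: M_0 = M_4 = 0.
Solving the tridiagonal system: M_0 = 0, M_1 = -509/168, M_2 = 179/14, M_3 = -1187/56, M_4 = 0.
On [-1, 2], S(x) = -4 + 397/336·(x + 1) + 0·(x + 1)² - 509/3024·(x + 1)³.
With (x + 1) = 3/2: S(1/2) = -2505/896.

-2.7958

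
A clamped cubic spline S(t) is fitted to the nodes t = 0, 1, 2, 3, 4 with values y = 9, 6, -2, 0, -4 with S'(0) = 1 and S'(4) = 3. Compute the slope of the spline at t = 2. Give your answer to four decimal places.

-2.0714

Let M_i = S''(x_i). Step sizes h_i = 1, 1, 1, 1; slopes of the chords Δ_i = (y_(i+1) - y_i)/h_i = -3, -8, 2, -4.
  1·M_0 + 4·M_1 + 1·M_2 = 6(Δ_1 - Δ_0) = -30
  1·M_1 + 4·M_2 + 1·M_3 = 6(Δ_2 - Δ_1) = 60
  1·M_2 + 4·M_3 + 1·M_4 = 6(Δ_3 - Δ_2) = -36
Clamped end conditions give two more equations: 2h_0·M_0 + h_0·M_1 = 6(Δ_0 - S'(0)) = -24 and h_3·M_3 + 2h_3·M_4 = 6(S'(4) - Δ_3) = 42.
Solving: M_0 = -169/28, M_1 = -167/14, M_2 = 95/4, M_3 = -323/14, M_4 = 911/28.
On [2, 3], S'(t) = b_2 + 2c_2·(t - 2) + 3d_2·(t - 2)² with b_2 = Δ_2 - h_2(2M_2 + M_3)/6 = -29/14, c_2 = M_2/2 = 95/8, d_2 = (M_3 - M_2)/(6h_2) = -437/56. So S'(2) = -29/14.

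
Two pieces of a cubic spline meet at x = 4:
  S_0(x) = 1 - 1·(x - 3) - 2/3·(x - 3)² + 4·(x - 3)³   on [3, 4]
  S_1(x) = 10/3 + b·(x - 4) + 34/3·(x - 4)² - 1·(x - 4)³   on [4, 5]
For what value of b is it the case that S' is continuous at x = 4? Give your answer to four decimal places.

S_0'(x) = -1 - 4/3·(x - 3) + 12·(x - 3)², so S_0'(4) = 29/3. On the right, S_1'(4) = b, so b = 29/3.

9.6667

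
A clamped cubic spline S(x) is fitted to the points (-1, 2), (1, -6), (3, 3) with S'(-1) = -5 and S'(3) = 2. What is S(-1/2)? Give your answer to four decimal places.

-0.7617

Let M_i = S''(x_i). Step sizes h_i = 2, 2; slopes of the chords Δ_i = (y_(i+1) - y_i)/h_i = -4, 9/2.
  2·M_0 + 8·M_1 + 2·M_2 = 6(Δ_1 - Δ_0) = 51
Clamped end conditions give two more equations: 2h_0·M_0 + h_0·M_1 = 6(Δ_0 - S'(-1)) = 6 and h_1·M_1 + 2h_1·M_2 = 6(S'(3) - Δ_1) = -15.
Solving the tridiagonal system: M_0 = -25/8, M_1 = 37/4, M_2 = -67/8.
On [-1, 1], S(x) = 2 - 5·(x + 1) - 25/16·(x + 1)² + 33/32·(x + 1)³.
With (x + 1) = 1/2: S(-1/2) = -195/256.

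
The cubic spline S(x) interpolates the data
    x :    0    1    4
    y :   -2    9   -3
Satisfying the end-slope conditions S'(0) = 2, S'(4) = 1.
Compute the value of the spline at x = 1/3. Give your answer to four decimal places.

0.4074

With M_i denoting the second derivative at x_i, h_i = 1, 3, and Δ_i = (y_(i+1) − y_i)/h_i = 11, -4:
  1·M_0 + 8·M_1 + 3·M_2 = 6(Δ_1 - Δ_0) = -90
Clamped end conditions give two more equations: 2h_0·M_0 + h_0·M_1 = 6(Δ_0 - S'(0)) = 54 and h_1·M_1 + 2h_1·M_2 = 6(S'(4) - Δ_1) = 30.
Solving: M_0 = 38, M_1 = -22, M_2 = 16.
On [0, 1], S(x) = -2 + 2·x + 19·x² - 10·x³.
With x = 1/3: S(1/3) = 11/27.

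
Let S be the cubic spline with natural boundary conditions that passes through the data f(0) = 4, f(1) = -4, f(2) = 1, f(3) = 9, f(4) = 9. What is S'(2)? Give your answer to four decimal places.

9.1250

With m_i denoting the second derivative at x_i, h_i = 1, 1, 1, 1, and Δ_i = (y_(i+1) − y_i)/h_i = -8, 5, 8, 0:
  1·m_0 + 4·m_1 + 1·m_2 = 6(Δ_1 - Δ_0) = 78
  1·m_1 + 4·m_2 + 1·m_3 = 6(Δ_2 - Δ_1) = 18
  1·m_2 + 4·m_3 + 1·m_4 = 6(Δ_3 - Δ_2) = -48
Natural end conditions: m_0 = m_4 = 0.
Forward elimination and back-substitution give m_0 = 0, m_1 = 75/4, m_2 = 3, m_3 = -51/4, m_4 = 0.
On [2, 3], S'(x) = b_2 + 2c_2·(x - 2) + 3d_2·(x - 2)² with b_2 = Δ_2 - h_2(2m_2 + m_3)/6 = 73/8, c_2 = m_2/2 = 3/2, d_2 = (m_3 - m_2)/(6h_2) = -21/8. So S'(2) = 73/8.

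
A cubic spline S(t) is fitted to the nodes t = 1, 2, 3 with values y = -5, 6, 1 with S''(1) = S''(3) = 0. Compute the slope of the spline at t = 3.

-9

Let M_i = S''(x_i). Step sizes h_i = 1, 1; slopes of the chords Δ_i = (y_(i+1) - y_i)/h_i = 11, -5.
  1·M_0 + 4·M_1 + 1·M_2 = 6(Δ_1 - Δ_0) = -96
Natural end conditions: M_0 = M_2 = 0.
Solving the tridiagonal system: M_0 = 0, M_1 = -24, M_2 = 0.
On [2, 3], S'(t) = b_1 + 2c_1·(t - 2) + 3d_1·(t - 2)² with b_1 = Δ_1 - h_1(2M_1 + M_2)/6 = 3, c_1 = M_1/2 = -12, d_1 = (M_2 - M_1)/(6h_1) = 4. So S'(3) = -9.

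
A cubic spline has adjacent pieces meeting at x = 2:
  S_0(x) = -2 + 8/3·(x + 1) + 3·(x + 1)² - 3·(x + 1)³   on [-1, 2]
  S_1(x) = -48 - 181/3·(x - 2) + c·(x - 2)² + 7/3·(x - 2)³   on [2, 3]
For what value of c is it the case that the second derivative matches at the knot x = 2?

-24

S_0''(x) = 6 - 18·(x + 1), so S_0''(2) = -48. On the right, S_1''(2) = 2c, so c = -24.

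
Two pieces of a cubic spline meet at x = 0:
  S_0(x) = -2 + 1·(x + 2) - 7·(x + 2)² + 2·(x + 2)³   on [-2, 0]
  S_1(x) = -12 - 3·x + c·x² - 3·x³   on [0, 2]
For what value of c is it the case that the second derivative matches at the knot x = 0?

S_0''(x) = -14 + 12·(x + 2), so S_0''(0) = 10. On the right, S_1''(0) = 2c, so c = 5.

5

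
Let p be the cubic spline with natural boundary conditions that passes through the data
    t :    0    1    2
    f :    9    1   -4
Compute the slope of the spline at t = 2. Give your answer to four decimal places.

-4.2500

Write σ_i for p''(x_i). With h_i = 1, 1 and divided differences Δ_i = -8, -5, the continuity of p' gives the tridiagonal system
  1·σ_0 + 4·σ_1 + 1·σ_2 = 6(Δ_1 - Δ_0) = 18
Natural end conditions: σ_0 = σ_2 = 0.
Solving the tridiagonal system: σ_0 = 0, σ_1 = 9/2, σ_2 = 0.
On [1, 2], p'(t) = b_1 + 2c_1·(t - 1) + 3d_1·(t - 1)² with b_1 = Δ_1 - h_1(2σ_1 + σ_2)/6 = -13/2, c_1 = σ_1/2 = 9/4, d_1 = (σ_2 - σ_1)/(6h_1) = -3/4. So p'(2) = -17/4.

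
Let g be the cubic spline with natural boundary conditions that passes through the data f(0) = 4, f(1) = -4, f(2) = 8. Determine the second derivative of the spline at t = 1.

30

With σ_i denoting the second derivative at x_i, h_i = 1, 1, and Δ_i = (y_(i+1) − y_i)/h_i = -8, 12:
  1·σ_0 + 4·σ_1 + 1·σ_2 = 6(Δ_1 - Δ_0) = 120
Natural end conditions: σ_0 = σ_2 = 0.
Hence σ_0 = 0, σ_1 = 30, σ_2 = 0.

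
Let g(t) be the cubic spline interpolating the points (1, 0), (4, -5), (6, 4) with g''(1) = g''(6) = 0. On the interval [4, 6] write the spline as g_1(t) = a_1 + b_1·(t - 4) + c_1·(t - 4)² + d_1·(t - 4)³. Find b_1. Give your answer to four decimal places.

2.0333

Let m_i = g''(x_i). Step sizes h_i = 3, 2; slopes of the chords Δ_i = (y_(i+1) - y_i)/h_i = -5/3, 9/2.
  3·m_0 + 10·m_1 + 2·m_2 = 6(Δ_1 - Δ_0) = 37
Natural end conditions: m_0 = m_2 = 0.
Solving the tridiagonal system: m_0 = 0, m_1 = 37/10, m_2 = 0.
On [4, 6], with g_1(t) = a_1 + b_1·(t - 4) + c_1·(t - 4)² + d_1·(t - 4)³: c_1 = m_1/2 = 37/20, d_1 = (m_2 - m_1)/(6h_1) = -37/120, b_1 = Δ_1 - h_1(2m_1 + m_2)/6 = 61/30.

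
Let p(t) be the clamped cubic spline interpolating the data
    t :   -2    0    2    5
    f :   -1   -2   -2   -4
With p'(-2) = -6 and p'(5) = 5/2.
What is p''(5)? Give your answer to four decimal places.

With σ_i denoting the second derivative at x_i, h_i = 2, 2, 3, and Δ_i = (y_(i+1) − y_i)/h_i = -1/2, 0, -2/3:
  2·σ_0 + 8·σ_1 + 2·σ_2 = 6(Δ_1 - Δ_0) = 3
  2·σ_1 + 10·σ_2 + 3·σ_3 = 6(Δ_2 - Δ_1) = -4
Clamped end conditions give two more equations: 2h_0·σ_0 + h_0·σ_1 = 6(Δ_0 - p'(-2)) = 33 and h_2·σ_2 + 2h_2·σ_3 = 6(p'(5) - Δ_2) = 19.
Hence σ_0 = 669/74, σ_1 = -117/74, σ_2 = -45/37, σ_3 = 419/111.

3.7748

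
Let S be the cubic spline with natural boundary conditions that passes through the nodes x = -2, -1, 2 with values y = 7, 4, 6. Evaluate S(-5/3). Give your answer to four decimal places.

5.8642

With σ_i denoting the second derivative at x_i, h_i = 1, 3, and Δ_i = (y_(i+1) − y_i)/h_i = -3, 2/3:
  1·σ_0 + 8·σ_1 + 3·σ_2 = 6(Δ_1 - Δ_0) = 22
Natural end conditions: σ_0 = σ_2 = 0.
Forward elimination and back-substitution give σ_0 = 0, σ_1 = 11/4, σ_2 = 0.
On [-2, -1], S(x) = 7 - 83/24·(x + 2) + 0·(x + 2)² + 11/24·(x + 2)³.
With (x + 2) = 1/3: S(-5/3) = 475/81.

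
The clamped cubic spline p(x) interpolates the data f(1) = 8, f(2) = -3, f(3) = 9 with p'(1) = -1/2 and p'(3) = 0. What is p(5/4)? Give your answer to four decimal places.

6.1699

With m_i denoting the second derivative at x_i, h_i = 1, 1, and Δ_i = (y_(i+1) − y_i)/h_i = -11, 12:
  1·m_0 + 4·m_1 + 1·m_2 = 6(Δ_1 - Δ_0) = 138
Clamped end conditions give two more equations: 2h_0·m_0 + h_0·m_1 = 6(Δ_0 - p'(1)) = -63 and h_1·m_1 + 2h_1·m_2 = 6(p'(3) - Δ_1) = -72.
Solving the tridiagonal system: m_0 = -263/4, m_1 = 137/2, m_2 = -281/4.
On [1, 2], p(x) = 8 - 1/2·(x - 1) - 263/8·(x - 1)² + 179/8·(x - 1)³.
With (x - 1) = 1/4: p(5/4) = 3159/512.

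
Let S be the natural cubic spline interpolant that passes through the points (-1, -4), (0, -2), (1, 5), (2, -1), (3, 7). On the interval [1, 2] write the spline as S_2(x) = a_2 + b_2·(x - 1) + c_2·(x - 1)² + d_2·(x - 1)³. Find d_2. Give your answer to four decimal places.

With σ_i denoting the second derivative at x_i, h_i = 1, 1, 1, 1, and Δ_i = (y_(i+1) − y_i)/h_i = 2, 7, -6, 8:
  1·σ_0 + 4·σ_1 + 1·σ_2 = 6(Δ_1 - Δ_0) = 30
  1·σ_1 + 4·σ_2 + 1·σ_3 = 6(Δ_2 - Δ_1) = -78
  1·σ_2 + 4·σ_3 + 1·σ_4 = 6(Δ_3 - Δ_2) = 84
Natural end conditions: σ_0 = σ_4 = 0.
Hence σ_0 = 0, σ_1 = 423/28, σ_2 = -213/7, σ_3 = 801/28, σ_4 = 0.
On [1, 2], with S_2(x) = a_2 + b_2·(x - 1) + c_2·(x - 1)² + d_2·(x - 1)³: c_2 = σ_2/2 = -213/14, d_2 = (σ_3 - σ_2)/(6h_2) = 551/56, b_2 = Δ_2 - h_2(2σ_2 + σ_3)/6 = -5/8.

9.8393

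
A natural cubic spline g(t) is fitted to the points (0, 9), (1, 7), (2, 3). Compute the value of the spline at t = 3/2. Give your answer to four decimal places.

With M_i denoting the second derivative at x_i, h_i = 1, 1, and Δ_i = (y_(i+1) − y_i)/h_i = -2, -4:
  1·M_0 + 4·M_1 + 1·M_2 = 6(Δ_1 - Δ_0) = -12
Natural end conditions: M_0 = M_2 = 0.
Forward elimination and back-substitution give M_0 = 0, M_1 = -3, M_2 = 0.
On [1, 2], g(t) = 7 - 3·(t - 1) - 3/2·(t - 1)² + 1/2·(t - 1)³.
With (t - 1) = 1/2: g(3/2) = 83/16.

5.1875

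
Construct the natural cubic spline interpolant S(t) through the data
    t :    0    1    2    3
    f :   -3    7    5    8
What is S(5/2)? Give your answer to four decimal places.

5.7000

Write M_i for S''(x_i). With h_i = 1, 1, 1 and divided differences Δ_i = 10, -2, 3, the continuity of S' gives the tridiagonal system
  1·M_0 + 4·M_1 + 1·M_2 = 6(Δ_1 - Δ_0) = -72
  1·M_1 + 4·M_2 + 1·M_3 = 6(Δ_2 - Δ_1) = 30
Natural end conditions: M_0 = M_3 = 0.
Solving: M_0 = 0, M_1 = -106/5, M_2 = 64/5, M_3 = 0.
On [2, 3], S(t) = 5 - 19/15·(t - 2) + 32/5·(t - 2)² - 32/15·(t - 2)³.
With (t - 2) = 1/2: S(5/2) = 57/10.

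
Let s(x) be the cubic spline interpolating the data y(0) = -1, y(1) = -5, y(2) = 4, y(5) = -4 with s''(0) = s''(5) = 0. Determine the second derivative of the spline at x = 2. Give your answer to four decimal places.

-11.5484

Let m_i = s''(x_i). Step sizes h_i = 1, 1, 3; slopes of the chords Δ_i = (y_(i+1) - y_i)/h_i = -4, 9, -8/3.
  1·m_0 + 4·m_1 + 1·m_2 = 6(Δ_1 - Δ_0) = 78
  1·m_1 + 8·m_2 + 3·m_3 = 6(Δ_2 - Δ_1) = -70
Natural end conditions: m_0 = m_3 = 0.
Forward elimination and back-substitution give m_0 = 0, m_1 = 694/31, m_2 = -358/31, m_3 = 0.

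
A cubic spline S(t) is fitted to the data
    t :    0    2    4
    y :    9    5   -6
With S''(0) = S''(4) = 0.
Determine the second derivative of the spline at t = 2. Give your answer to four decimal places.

-2.6250

Let M_i = S''(x_i). Step sizes h_i = 2, 2; slopes of the chords Δ_i = (y_(i+1) - y_i)/h_i = -2, -11/2.
  2·M_0 + 8·M_1 + 2·M_2 = 6(Δ_1 - Δ_0) = -21
Natural end conditions: M_0 = M_2 = 0.
Solving: M_0 = 0, M_1 = -21/8, M_2 = 0.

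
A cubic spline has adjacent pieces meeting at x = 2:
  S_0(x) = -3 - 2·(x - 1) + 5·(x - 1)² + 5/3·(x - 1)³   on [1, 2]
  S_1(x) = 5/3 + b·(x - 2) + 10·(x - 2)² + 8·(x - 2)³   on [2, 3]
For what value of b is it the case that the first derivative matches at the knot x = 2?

13

S_0'(x) = -2 + 10·(x - 1) + 5·(x - 1)², so S_0'(2) = 13. On the right, S_1'(2) = b, so b = 13.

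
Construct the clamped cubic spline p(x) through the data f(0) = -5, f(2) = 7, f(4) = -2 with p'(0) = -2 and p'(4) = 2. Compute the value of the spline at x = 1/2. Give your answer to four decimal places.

With M_i denoting the second derivative at x_i, h_i = 2, 2, and Δ_i = (y_(i+1) − y_i)/h_i = 6, -9/2:
  2·M_0 + 8·M_1 + 2·M_2 = 6(Δ_1 - Δ_0) = -63
Clamped end conditions give two more equations: 2h_0·M_0 + h_0·M_1 = 6(Δ_0 - p'(0)) = 48 and h_1·M_1 + 2h_1·M_2 = 6(p'(4) - Δ_1) = 39.
Forward elimination and back-substitution give M_0 = 167/8, M_1 = -71/4, M_2 = 149/8.
On [0, 2], p(x) = -5 - 2·x + 167/16·x² - 103/32·x³.
With x = 1/2: p(1/2) = -971/256.

-3.7930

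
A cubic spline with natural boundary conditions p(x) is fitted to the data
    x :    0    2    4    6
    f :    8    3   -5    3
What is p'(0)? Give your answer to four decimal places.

-1.5667

With σ_i denoting the second derivative at x_i, h_i = 2, 2, 2, and Δ_i = (y_(i+1) − y_i)/h_i = -5/2, -4, 4:
  2·σ_0 + 8·σ_1 + 2·σ_2 = 6(Δ_1 - Δ_0) = -9
  2·σ_1 + 8·σ_2 + 2·σ_3 = 6(Δ_2 - Δ_1) = 48
Natural end conditions: σ_0 = σ_3 = 0.
Solving: σ_0 = 0, σ_1 = -14/5, σ_2 = 67/10, σ_3 = 0.
On [0, 2], p'(x) = b_0 + 2c_0·x + 3d_0·x² with b_0 = Δ_0 - h_0(2σ_0 + σ_1)/6 = -47/30, c_0 = σ_0/2 = 0, d_0 = (σ_1 - σ_0)/(6h_0) = -7/30. So p'(0) = -47/30.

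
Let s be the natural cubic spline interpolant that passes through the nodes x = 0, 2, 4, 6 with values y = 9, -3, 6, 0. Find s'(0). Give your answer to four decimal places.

-9.3000

With M_i denoting the second derivative at x_i, h_i = 2, 2, 2, and Δ_i = (y_(i+1) − y_i)/h_i = -6, 9/2, -3:
  2·M_0 + 8·M_1 + 2·M_2 = 6(Δ_1 - Δ_0) = 63
  2·M_1 + 8·M_2 + 2·M_3 = 6(Δ_2 - Δ_1) = -45
Natural end conditions: M_0 = M_3 = 0.
Forward elimination and back-substitution give M_0 = 0, M_1 = 99/10, M_2 = -81/10, M_3 = 0.
On [0, 2], s'(x) = b_0 + 2c_0·x + 3d_0·x² with b_0 = Δ_0 - h_0(2M_0 + M_1)/6 = -93/10, c_0 = M_0/2 = 0, d_0 = (M_1 - M_0)/(6h_0) = 33/40. So s'(0) = -93/10.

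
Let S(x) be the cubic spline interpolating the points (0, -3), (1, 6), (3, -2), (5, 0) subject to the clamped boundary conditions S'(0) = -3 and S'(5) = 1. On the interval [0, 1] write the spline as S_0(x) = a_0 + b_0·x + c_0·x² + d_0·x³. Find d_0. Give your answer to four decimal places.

-12.2174

With M_i denoting the second derivative at x_i, h_i = 1, 2, 2, and Δ_i = (y_(i+1) − y_i)/h_i = 9, -4, 1:
  1·M_0 + 6·M_1 + 2·M_2 = 6(Δ_1 - Δ_0) = -78
  2·M_1 + 8·M_2 + 2·M_3 = 6(Δ_2 - Δ_1) = 30
Clamped end conditions give two more equations: 2h_0·M_0 + h_0·M_1 = 6(Δ_0 - S'(0)) = 72 and h_2·M_2 + 2h_2·M_3 = 6(S'(5) - Δ_2) = 0.
Hence M_0 = 1114/23, M_1 = -572/23, M_2 = 262/23, M_3 = -131/23.
On [0, 1], with S_0(x) = a_0 + b_0·x + c_0·x² + d_0·x³: c_0 = M_0/2 = 557/23, d_0 = (M_1 - M_0)/(6h_0) = -281/23, b_0 = Δ_0 - h_0(2M_0 + M_1)/6 = -3.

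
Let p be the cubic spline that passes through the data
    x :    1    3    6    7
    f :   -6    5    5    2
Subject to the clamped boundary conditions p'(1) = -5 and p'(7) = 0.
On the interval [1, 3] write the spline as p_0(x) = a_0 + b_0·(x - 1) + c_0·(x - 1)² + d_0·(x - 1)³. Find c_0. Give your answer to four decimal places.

Write m_i for p''(x_i). With h_i = 2, 3, 1 and divided differences Δ_i = 11/2, 0, -3, the continuity of p' gives the tridiagonal system
  2·m_0 + 10·m_1 + 3·m_2 = 6(Δ_1 - Δ_0) = -33
  3·m_1 + 8·m_2 + 1·m_3 = 6(Δ_2 - Δ_1) = -18
Clamped end conditions give two more equations: 2h_0·m_0 + h_0·m_1 = 6(Δ_0 - p'(1)) = 63 and h_2·m_2 + 2h_2·m_3 = 6(p'(7) - Δ_2) = 18.
Hence m_0 = 499/26, m_1 = -179/26, m_2 = -11/13, m_3 = 245/26.
On [1, 3], with p_0(x) = a_0 + b_0·(x - 1) + c_0·(x - 1)² + d_0·(x - 1)³: c_0 = m_0/2 = 499/52, d_0 = (m_1 - m_0)/(6h_0) = -113/52, b_0 = Δ_0 - h_0(2m_0 + m_1)/6 = -5.

9.5962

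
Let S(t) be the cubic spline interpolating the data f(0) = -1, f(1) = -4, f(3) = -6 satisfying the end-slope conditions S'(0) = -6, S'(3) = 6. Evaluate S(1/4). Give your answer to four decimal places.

-2.1953

With M_i denoting the second derivative at x_i, h_i = 1, 2, and Δ_i = (y_(i+1) − y_i)/h_i = -3, -1:
  1·M_0 + 6·M_1 + 2·M_2 = 6(Δ_1 - Δ_0) = 12
Clamped end conditions give two more equations: 2h_0·M_0 + h_0·M_1 = 6(Δ_0 - S'(0)) = 18 and h_1·M_1 + 2h_1·M_2 = 6(S'(3) - Δ_1) = 42.
Solving the tridiagonal system: M_0 = 11, M_1 = -4, M_2 = 25/2.
On [0, 1], S(t) = -1 - 6·t + 11/2·t² - 5/2·t³.
With t = 1/4: S(1/4) = -281/128.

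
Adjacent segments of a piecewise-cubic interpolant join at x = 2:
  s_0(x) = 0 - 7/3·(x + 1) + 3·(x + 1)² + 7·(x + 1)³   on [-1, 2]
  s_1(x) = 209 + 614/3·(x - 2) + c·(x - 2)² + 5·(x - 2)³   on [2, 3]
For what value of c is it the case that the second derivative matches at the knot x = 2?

s_0''(x) = 6 + 42·(x + 1), so s_0''(2) = 132. On the right, s_1''(2) = 2c, so c = 66.

66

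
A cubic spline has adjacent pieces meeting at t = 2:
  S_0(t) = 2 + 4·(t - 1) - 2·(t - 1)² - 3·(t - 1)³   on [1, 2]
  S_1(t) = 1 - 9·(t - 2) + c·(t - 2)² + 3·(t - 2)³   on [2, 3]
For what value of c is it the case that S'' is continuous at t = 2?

-11

S_0''(t) = -4 - 18·(t - 1), so S_0''(2) = -22. On the right, S_1''(2) = 2c, so c = -11.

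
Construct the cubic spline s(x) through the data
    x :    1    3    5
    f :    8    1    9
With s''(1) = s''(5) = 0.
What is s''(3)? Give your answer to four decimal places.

5.6250

Let M_i = s''(x_i). Step sizes h_i = 2, 2; slopes of the chords Δ_i = (y_(i+1) - y_i)/h_i = -7/2, 4.
  2·M_0 + 8·M_1 + 2·M_2 = 6(Δ_1 - Δ_0) = 45
Natural end conditions: M_0 = M_2 = 0.
Forward elimination and back-substitution give M_0 = 0, M_1 = 45/8, M_2 = 0.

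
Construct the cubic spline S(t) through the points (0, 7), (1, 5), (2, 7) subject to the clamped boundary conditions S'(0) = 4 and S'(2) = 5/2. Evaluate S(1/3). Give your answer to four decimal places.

7.1944

Put M_i = S'' at the i-th knot. Here h = (1, 1) and Δ = (-2, 2), so the interior equations h_(i-1)·M_(i-1) + 2(h_(i-1)+h_i)·M_i + h_i·M_(i+1) = 6(Δ_i − Δ_(i-1)) read
  1·M_0 + 4·M_1 + 1·M_2 = 6(Δ_1 - Δ_0) = 24
Clamped end conditions give two more equations: 2h_0·M_0 + h_0·M_1 = 6(Δ_0 - S'(0)) = -36 and h_1·M_1 + 2h_1·M_2 = 6(S'(2) - Δ_1) = 3.
Solving the tridiagonal system: M_0 = -99/4, M_1 = 27/2, M_2 = -21/4.
On [0, 1], S(t) = 7 + 4·t - 99/8·t² + 51/8·t³.
With t = 1/3: S(1/3) = 259/36.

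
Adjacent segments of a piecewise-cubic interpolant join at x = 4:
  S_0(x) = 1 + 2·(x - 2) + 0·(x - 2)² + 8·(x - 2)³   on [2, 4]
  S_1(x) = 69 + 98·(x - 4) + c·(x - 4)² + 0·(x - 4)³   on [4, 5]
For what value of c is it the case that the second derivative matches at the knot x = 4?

S_0''(x) = 0 + 48·(x - 2), so S_0''(4) = 96. On the right, S_1''(4) = 2c, so c = 48.

48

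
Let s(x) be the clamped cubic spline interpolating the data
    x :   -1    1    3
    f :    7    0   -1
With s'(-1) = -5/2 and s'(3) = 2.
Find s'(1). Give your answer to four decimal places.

-2.8750

Write M_i for s''(x_i). With h_i = 2, 2 and divided differences Δ_i = -7/2, -1/2, the continuity of s' gives the tridiagonal system
  2·M_0 + 8·M_1 + 2·M_2 = 6(Δ_1 - Δ_0) = 18
Clamped end conditions give two more equations: 2h_0·M_0 + h_0·M_1 = 6(Δ_0 - s'(-1)) = -6 and h_1·M_1 + 2h_1·M_2 = 6(s'(3) - Δ_1) = 15.
Forward elimination and back-substitution give M_0 = -21/8, M_1 = 9/4, M_2 = 21/8.
On [1, 3], s'(x) = b_1 + 2c_1·(x - 1) + 3d_1·(x - 1)² with b_1 = Δ_1 - h_1(2M_1 + M_2)/6 = -23/8, c_1 = M_1/2 = 9/8, d_1 = (M_2 - M_1)/(6h_1) = 1/32. So s'(1) = -23/8.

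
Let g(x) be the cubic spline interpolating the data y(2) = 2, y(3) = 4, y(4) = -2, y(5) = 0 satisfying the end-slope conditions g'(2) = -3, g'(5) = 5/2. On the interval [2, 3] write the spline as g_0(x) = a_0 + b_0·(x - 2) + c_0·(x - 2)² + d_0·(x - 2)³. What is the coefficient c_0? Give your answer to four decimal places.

With σ_i denoting the second derivative at x_i, h_i = 1, 1, 1, and Δ_i = (y_(i+1) − y_i)/h_i = 2, -6, 2:
  1·σ_0 + 4·σ_1 + 1·σ_2 = 6(Δ_1 - Δ_0) = -48
  1·σ_1 + 4·σ_2 + 1·σ_3 = 6(Δ_2 - Δ_1) = 48
Clamped end conditions give two more equations: 2h_0·σ_0 + h_0·σ_1 = 6(Δ_0 - g'(2)) = 30 and h_2·σ_2 + 2h_2·σ_3 = 6(g'(5) - Δ_2) = 3.
Forward elimination and back-substitution give σ_0 = 403/15, σ_1 = -356/15, σ_2 = 301/15, σ_3 = -128/15.
On [2, 3], with g_0(x) = a_0 + b_0·(x - 2) + c_0·(x - 2)² + d_0·(x - 2)³: c_0 = σ_0/2 = 403/30, d_0 = (σ_1 - σ_0)/(6h_0) = -253/30, b_0 = Δ_0 - h_0(2σ_0 + σ_1)/6 = -3.

13.4333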